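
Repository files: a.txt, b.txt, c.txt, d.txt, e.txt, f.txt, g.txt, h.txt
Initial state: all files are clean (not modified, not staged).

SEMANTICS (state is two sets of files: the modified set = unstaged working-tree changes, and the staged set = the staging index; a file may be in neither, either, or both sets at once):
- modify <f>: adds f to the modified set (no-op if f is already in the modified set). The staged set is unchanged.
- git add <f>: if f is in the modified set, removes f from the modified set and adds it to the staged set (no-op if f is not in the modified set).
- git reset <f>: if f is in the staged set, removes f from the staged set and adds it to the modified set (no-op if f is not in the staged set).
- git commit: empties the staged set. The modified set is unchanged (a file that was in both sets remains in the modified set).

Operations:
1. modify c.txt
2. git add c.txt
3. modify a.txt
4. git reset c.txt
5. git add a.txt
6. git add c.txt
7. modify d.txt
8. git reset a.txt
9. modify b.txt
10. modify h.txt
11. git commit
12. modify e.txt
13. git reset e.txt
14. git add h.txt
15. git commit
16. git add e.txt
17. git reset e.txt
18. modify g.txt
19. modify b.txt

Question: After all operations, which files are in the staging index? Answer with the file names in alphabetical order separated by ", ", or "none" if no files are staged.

After op 1 (modify c.txt): modified={c.txt} staged={none}
After op 2 (git add c.txt): modified={none} staged={c.txt}
After op 3 (modify a.txt): modified={a.txt} staged={c.txt}
After op 4 (git reset c.txt): modified={a.txt, c.txt} staged={none}
After op 5 (git add a.txt): modified={c.txt} staged={a.txt}
After op 6 (git add c.txt): modified={none} staged={a.txt, c.txt}
After op 7 (modify d.txt): modified={d.txt} staged={a.txt, c.txt}
After op 8 (git reset a.txt): modified={a.txt, d.txt} staged={c.txt}
After op 9 (modify b.txt): modified={a.txt, b.txt, d.txt} staged={c.txt}
After op 10 (modify h.txt): modified={a.txt, b.txt, d.txt, h.txt} staged={c.txt}
After op 11 (git commit): modified={a.txt, b.txt, d.txt, h.txt} staged={none}
After op 12 (modify e.txt): modified={a.txt, b.txt, d.txt, e.txt, h.txt} staged={none}
After op 13 (git reset e.txt): modified={a.txt, b.txt, d.txt, e.txt, h.txt} staged={none}
After op 14 (git add h.txt): modified={a.txt, b.txt, d.txt, e.txt} staged={h.txt}
After op 15 (git commit): modified={a.txt, b.txt, d.txt, e.txt} staged={none}
After op 16 (git add e.txt): modified={a.txt, b.txt, d.txt} staged={e.txt}
After op 17 (git reset e.txt): modified={a.txt, b.txt, d.txt, e.txt} staged={none}
After op 18 (modify g.txt): modified={a.txt, b.txt, d.txt, e.txt, g.txt} staged={none}
After op 19 (modify b.txt): modified={a.txt, b.txt, d.txt, e.txt, g.txt} staged={none}

Answer: none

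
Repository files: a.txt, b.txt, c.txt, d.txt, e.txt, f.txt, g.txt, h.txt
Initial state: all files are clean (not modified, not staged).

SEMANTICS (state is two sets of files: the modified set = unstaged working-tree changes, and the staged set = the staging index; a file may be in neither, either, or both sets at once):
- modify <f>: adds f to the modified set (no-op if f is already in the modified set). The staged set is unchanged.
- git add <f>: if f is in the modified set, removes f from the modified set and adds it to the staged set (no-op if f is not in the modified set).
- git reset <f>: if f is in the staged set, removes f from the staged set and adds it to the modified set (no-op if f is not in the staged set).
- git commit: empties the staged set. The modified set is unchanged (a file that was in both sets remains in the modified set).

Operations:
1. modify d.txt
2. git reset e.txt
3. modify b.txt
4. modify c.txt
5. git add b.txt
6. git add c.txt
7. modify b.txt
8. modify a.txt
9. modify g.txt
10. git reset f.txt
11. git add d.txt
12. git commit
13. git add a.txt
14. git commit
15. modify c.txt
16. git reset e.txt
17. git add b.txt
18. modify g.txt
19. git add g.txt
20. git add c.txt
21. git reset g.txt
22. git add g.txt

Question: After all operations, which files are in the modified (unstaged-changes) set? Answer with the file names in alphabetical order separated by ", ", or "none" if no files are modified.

After op 1 (modify d.txt): modified={d.txt} staged={none}
After op 2 (git reset e.txt): modified={d.txt} staged={none}
After op 3 (modify b.txt): modified={b.txt, d.txt} staged={none}
After op 4 (modify c.txt): modified={b.txt, c.txt, d.txt} staged={none}
After op 5 (git add b.txt): modified={c.txt, d.txt} staged={b.txt}
After op 6 (git add c.txt): modified={d.txt} staged={b.txt, c.txt}
After op 7 (modify b.txt): modified={b.txt, d.txt} staged={b.txt, c.txt}
After op 8 (modify a.txt): modified={a.txt, b.txt, d.txt} staged={b.txt, c.txt}
After op 9 (modify g.txt): modified={a.txt, b.txt, d.txt, g.txt} staged={b.txt, c.txt}
After op 10 (git reset f.txt): modified={a.txt, b.txt, d.txt, g.txt} staged={b.txt, c.txt}
After op 11 (git add d.txt): modified={a.txt, b.txt, g.txt} staged={b.txt, c.txt, d.txt}
After op 12 (git commit): modified={a.txt, b.txt, g.txt} staged={none}
After op 13 (git add a.txt): modified={b.txt, g.txt} staged={a.txt}
After op 14 (git commit): modified={b.txt, g.txt} staged={none}
After op 15 (modify c.txt): modified={b.txt, c.txt, g.txt} staged={none}
After op 16 (git reset e.txt): modified={b.txt, c.txt, g.txt} staged={none}
After op 17 (git add b.txt): modified={c.txt, g.txt} staged={b.txt}
After op 18 (modify g.txt): modified={c.txt, g.txt} staged={b.txt}
After op 19 (git add g.txt): modified={c.txt} staged={b.txt, g.txt}
After op 20 (git add c.txt): modified={none} staged={b.txt, c.txt, g.txt}
After op 21 (git reset g.txt): modified={g.txt} staged={b.txt, c.txt}
After op 22 (git add g.txt): modified={none} staged={b.txt, c.txt, g.txt}

Answer: none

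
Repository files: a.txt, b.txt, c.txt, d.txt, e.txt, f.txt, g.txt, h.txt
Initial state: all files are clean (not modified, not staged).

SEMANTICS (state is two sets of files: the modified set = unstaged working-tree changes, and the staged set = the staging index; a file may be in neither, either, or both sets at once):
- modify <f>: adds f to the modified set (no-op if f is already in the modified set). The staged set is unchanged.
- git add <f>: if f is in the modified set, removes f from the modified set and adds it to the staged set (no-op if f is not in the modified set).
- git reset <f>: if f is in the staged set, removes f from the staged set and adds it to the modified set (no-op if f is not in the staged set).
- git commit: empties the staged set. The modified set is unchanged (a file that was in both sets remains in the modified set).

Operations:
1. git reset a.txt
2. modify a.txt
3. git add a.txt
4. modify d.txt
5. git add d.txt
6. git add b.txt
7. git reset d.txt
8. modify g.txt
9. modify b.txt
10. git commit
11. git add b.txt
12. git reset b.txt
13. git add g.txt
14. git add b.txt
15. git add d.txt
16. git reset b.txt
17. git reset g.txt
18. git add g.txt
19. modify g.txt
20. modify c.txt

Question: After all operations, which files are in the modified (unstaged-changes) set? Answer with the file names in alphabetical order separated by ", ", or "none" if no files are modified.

Answer: b.txt, c.txt, g.txt

Derivation:
After op 1 (git reset a.txt): modified={none} staged={none}
After op 2 (modify a.txt): modified={a.txt} staged={none}
After op 3 (git add a.txt): modified={none} staged={a.txt}
After op 4 (modify d.txt): modified={d.txt} staged={a.txt}
After op 5 (git add d.txt): modified={none} staged={a.txt, d.txt}
After op 6 (git add b.txt): modified={none} staged={a.txt, d.txt}
After op 7 (git reset d.txt): modified={d.txt} staged={a.txt}
After op 8 (modify g.txt): modified={d.txt, g.txt} staged={a.txt}
After op 9 (modify b.txt): modified={b.txt, d.txt, g.txt} staged={a.txt}
After op 10 (git commit): modified={b.txt, d.txt, g.txt} staged={none}
After op 11 (git add b.txt): modified={d.txt, g.txt} staged={b.txt}
After op 12 (git reset b.txt): modified={b.txt, d.txt, g.txt} staged={none}
After op 13 (git add g.txt): modified={b.txt, d.txt} staged={g.txt}
After op 14 (git add b.txt): modified={d.txt} staged={b.txt, g.txt}
After op 15 (git add d.txt): modified={none} staged={b.txt, d.txt, g.txt}
After op 16 (git reset b.txt): modified={b.txt} staged={d.txt, g.txt}
After op 17 (git reset g.txt): modified={b.txt, g.txt} staged={d.txt}
After op 18 (git add g.txt): modified={b.txt} staged={d.txt, g.txt}
After op 19 (modify g.txt): modified={b.txt, g.txt} staged={d.txt, g.txt}
After op 20 (modify c.txt): modified={b.txt, c.txt, g.txt} staged={d.txt, g.txt}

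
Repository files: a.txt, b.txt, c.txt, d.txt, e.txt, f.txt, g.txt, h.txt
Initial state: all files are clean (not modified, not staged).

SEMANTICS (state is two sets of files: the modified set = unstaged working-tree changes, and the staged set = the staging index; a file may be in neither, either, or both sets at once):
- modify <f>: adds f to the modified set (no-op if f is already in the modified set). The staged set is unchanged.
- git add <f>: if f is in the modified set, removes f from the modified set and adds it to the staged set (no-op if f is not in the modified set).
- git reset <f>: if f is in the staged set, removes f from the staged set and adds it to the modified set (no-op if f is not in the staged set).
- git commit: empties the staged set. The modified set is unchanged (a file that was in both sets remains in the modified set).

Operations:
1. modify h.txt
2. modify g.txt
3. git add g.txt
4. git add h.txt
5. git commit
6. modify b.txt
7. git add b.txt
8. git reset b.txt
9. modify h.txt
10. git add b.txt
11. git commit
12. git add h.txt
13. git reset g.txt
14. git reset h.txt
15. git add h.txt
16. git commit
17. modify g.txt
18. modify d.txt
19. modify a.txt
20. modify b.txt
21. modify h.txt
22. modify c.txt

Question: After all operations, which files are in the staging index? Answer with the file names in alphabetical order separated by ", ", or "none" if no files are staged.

After op 1 (modify h.txt): modified={h.txt} staged={none}
After op 2 (modify g.txt): modified={g.txt, h.txt} staged={none}
After op 3 (git add g.txt): modified={h.txt} staged={g.txt}
After op 4 (git add h.txt): modified={none} staged={g.txt, h.txt}
After op 5 (git commit): modified={none} staged={none}
After op 6 (modify b.txt): modified={b.txt} staged={none}
After op 7 (git add b.txt): modified={none} staged={b.txt}
After op 8 (git reset b.txt): modified={b.txt} staged={none}
After op 9 (modify h.txt): modified={b.txt, h.txt} staged={none}
After op 10 (git add b.txt): modified={h.txt} staged={b.txt}
After op 11 (git commit): modified={h.txt} staged={none}
After op 12 (git add h.txt): modified={none} staged={h.txt}
After op 13 (git reset g.txt): modified={none} staged={h.txt}
After op 14 (git reset h.txt): modified={h.txt} staged={none}
After op 15 (git add h.txt): modified={none} staged={h.txt}
After op 16 (git commit): modified={none} staged={none}
After op 17 (modify g.txt): modified={g.txt} staged={none}
After op 18 (modify d.txt): modified={d.txt, g.txt} staged={none}
After op 19 (modify a.txt): modified={a.txt, d.txt, g.txt} staged={none}
After op 20 (modify b.txt): modified={a.txt, b.txt, d.txt, g.txt} staged={none}
After op 21 (modify h.txt): modified={a.txt, b.txt, d.txt, g.txt, h.txt} staged={none}
After op 22 (modify c.txt): modified={a.txt, b.txt, c.txt, d.txt, g.txt, h.txt} staged={none}

Answer: none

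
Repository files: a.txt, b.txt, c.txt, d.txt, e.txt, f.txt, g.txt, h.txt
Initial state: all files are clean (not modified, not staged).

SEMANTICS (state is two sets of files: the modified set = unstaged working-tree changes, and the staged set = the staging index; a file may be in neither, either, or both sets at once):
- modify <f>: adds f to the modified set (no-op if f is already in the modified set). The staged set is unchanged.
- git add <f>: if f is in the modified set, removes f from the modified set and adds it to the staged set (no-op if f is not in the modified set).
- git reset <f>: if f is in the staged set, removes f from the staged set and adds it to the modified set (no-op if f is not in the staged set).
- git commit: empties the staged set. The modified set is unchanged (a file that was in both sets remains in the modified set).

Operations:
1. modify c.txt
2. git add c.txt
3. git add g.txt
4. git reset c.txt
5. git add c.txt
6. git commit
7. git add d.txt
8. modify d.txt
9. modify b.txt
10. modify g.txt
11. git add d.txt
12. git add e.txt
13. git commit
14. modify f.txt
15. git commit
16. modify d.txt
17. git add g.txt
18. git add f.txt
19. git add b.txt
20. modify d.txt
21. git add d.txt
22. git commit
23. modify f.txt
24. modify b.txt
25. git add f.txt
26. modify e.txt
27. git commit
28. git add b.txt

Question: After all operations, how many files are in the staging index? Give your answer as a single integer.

Answer: 1

Derivation:
After op 1 (modify c.txt): modified={c.txt} staged={none}
After op 2 (git add c.txt): modified={none} staged={c.txt}
After op 3 (git add g.txt): modified={none} staged={c.txt}
After op 4 (git reset c.txt): modified={c.txt} staged={none}
After op 5 (git add c.txt): modified={none} staged={c.txt}
After op 6 (git commit): modified={none} staged={none}
After op 7 (git add d.txt): modified={none} staged={none}
After op 8 (modify d.txt): modified={d.txt} staged={none}
After op 9 (modify b.txt): modified={b.txt, d.txt} staged={none}
After op 10 (modify g.txt): modified={b.txt, d.txt, g.txt} staged={none}
After op 11 (git add d.txt): modified={b.txt, g.txt} staged={d.txt}
After op 12 (git add e.txt): modified={b.txt, g.txt} staged={d.txt}
After op 13 (git commit): modified={b.txt, g.txt} staged={none}
After op 14 (modify f.txt): modified={b.txt, f.txt, g.txt} staged={none}
After op 15 (git commit): modified={b.txt, f.txt, g.txt} staged={none}
After op 16 (modify d.txt): modified={b.txt, d.txt, f.txt, g.txt} staged={none}
After op 17 (git add g.txt): modified={b.txt, d.txt, f.txt} staged={g.txt}
After op 18 (git add f.txt): modified={b.txt, d.txt} staged={f.txt, g.txt}
After op 19 (git add b.txt): modified={d.txt} staged={b.txt, f.txt, g.txt}
After op 20 (modify d.txt): modified={d.txt} staged={b.txt, f.txt, g.txt}
After op 21 (git add d.txt): modified={none} staged={b.txt, d.txt, f.txt, g.txt}
After op 22 (git commit): modified={none} staged={none}
After op 23 (modify f.txt): modified={f.txt} staged={none}
After op 24 (modify b.txt): modified={b.txt, f.txt} staged={none}
After op 25 (git add f.txt): modified={b.txt} staged={f.txt}
After op 26 (modify e.txt): modified={b.txt, e.txt} staged={f.txt}
After op 27 (git commit): modified={b.txt, e.txt} staged={none}
After op 28 (git add b.txt): modified={e.txt} staged={b.txt}
Final staged set: {b.txt} -> count=1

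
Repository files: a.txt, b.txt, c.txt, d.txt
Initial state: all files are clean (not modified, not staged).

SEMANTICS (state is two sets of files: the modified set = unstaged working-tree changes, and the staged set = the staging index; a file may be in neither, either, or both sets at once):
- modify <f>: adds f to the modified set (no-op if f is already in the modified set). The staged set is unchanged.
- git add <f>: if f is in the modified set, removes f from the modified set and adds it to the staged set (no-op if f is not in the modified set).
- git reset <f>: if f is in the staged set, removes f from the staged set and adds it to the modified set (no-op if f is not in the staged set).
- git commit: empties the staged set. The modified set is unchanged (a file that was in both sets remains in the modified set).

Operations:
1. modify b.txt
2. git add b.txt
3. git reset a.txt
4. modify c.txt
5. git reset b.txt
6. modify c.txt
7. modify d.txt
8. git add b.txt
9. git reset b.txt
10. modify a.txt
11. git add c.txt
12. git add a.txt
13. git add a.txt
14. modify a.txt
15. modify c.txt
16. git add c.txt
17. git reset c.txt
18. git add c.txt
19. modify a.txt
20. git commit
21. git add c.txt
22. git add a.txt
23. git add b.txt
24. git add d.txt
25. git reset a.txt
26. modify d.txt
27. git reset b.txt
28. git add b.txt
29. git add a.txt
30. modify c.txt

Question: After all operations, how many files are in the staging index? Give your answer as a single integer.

After op 1 (modify b.txt): modified={b.txt} staged={none}
After op 2 (git add b.txt): modified={none} staged={b.txt}
After op 3 (git reset a.txt): modified={none} staged={b.txt}
After op 4 (modify c.txt): modified={c.txt} staged={b.txt}
After op 5 (git reset b.txt): modified={b.txt, c.txt} staged={none}
After op 6 (modify c.txt): modified={b.txt, c.txt} staged={none}
After op 7 (modify d.txt): modified={b.txt, c.txt, d.txt} staged={none}
After op 8 (git add b.txt): modified={c.txt, d.txt} staged={b.txt}
After op 9 (git reset b.txt): modified={b.txt, c.txt, d.txt} staged={none}
After op 10 (modify a.txt): modified={a.txt, b.txt, c.txt, d.txt} staged={none}
After op 11 (git add c.txt): modified={a.txt, b.txt, d.txt} staged={c.txt}
After op 12 (git add a.txt): modified={b.txt, d.txt} staged={a.txt, c.txt}
After op 13 (git add a.txt): modified={b.txt, d.txt} staged={a.txt, c.txt}
After op 14 (modify a.txt): modified={a.txt, b.txt, d.txt} staged={a.txt, c.txt}
After op 15 (modify c.txt): modified={a.txt, b.txt, c.txt, d.txt} staged={a.txt, c.txt}
After op 16 (git add c.txt): modified={a.txt, b.txt, d.txt} staged={a.txt, c.txt}
After op 17 (git reset c.txt): modified={a.txt, b.txt, c.txt, d.txt} staged={a.txt}
After op 18 (git add c.txt): modified={a.txt, b.txt, d.txt} staged={a.txt, c.txt}
After op 19 (modify a.txt): modified={a.txt, b.txt, d.txt} staged={a.txt, c.txt}
After op 20 (git commit): modified={a.txt, b.txt, d.txt} staged={none}
After op 21 (git add c.txt): modified={a.txt, b.txt, d.txt} staged={none}
After op 22 (git add a.txt): modified={b.txt, d.txt} staged={a.txt}
After op 23 (git add b.txt): modified={d.txt} staged={a.txt, b.txt}
After op 24 (git add d.txt): modified={none} staged={a.txt, b.txt, d.txt}
After op 25 (git reset a.txt): modified={a.txt} staged={b.txt, d.txt}
After op 26 (modify d.txt): modified={a.txt, d.txt} staged={b.txt, d.txt}
After op 27 (git reset b.txt): modified={a.txt, b.txt, d.txt} staged={d.txt}
After op 28 (git add b.txt): modified={a.txt, d.txt} staged={b.txt, d.txt}
After op 29 (git add a.txt): modified={d.txt} staged={a.txt, b.txt, d.txt}
After op 30 (modify c.txt): modified={c.txt, d.txt} staged={a.txt, b.txt, d.txt}
Final staged set: {a.txt, b.txt, d.txt} -> count=3

Answer: 3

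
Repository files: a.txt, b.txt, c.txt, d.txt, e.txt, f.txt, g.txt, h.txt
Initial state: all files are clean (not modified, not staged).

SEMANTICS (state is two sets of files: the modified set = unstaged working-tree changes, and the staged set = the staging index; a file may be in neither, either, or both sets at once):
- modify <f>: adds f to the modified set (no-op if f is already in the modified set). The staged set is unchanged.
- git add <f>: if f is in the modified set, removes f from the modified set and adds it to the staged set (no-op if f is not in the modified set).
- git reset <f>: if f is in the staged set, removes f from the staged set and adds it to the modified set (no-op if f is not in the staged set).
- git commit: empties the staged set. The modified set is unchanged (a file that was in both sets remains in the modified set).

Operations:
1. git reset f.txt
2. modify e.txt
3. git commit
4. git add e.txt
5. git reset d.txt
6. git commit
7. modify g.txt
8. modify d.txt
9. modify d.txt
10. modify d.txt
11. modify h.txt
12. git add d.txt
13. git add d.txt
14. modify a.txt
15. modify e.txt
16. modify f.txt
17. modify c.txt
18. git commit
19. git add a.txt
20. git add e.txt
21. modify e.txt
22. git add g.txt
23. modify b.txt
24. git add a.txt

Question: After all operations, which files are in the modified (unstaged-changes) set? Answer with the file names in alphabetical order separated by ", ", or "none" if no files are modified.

Answer: b.txt, c.txt, e.txt, f.txt, h.txt

Derivation:
After op 1 (git reset f.txt): modified={none} staged={none}
After op 2 (modify e.txt): modified={e.txt} staged={none}
After op 3 (git commit): modified={e.txt} staged={none}
After op 4 (git add e.txt): modified={none} staged={e.txt}
After op 5 (git reset d.txt): modified={none} staged={e.txt}
After op 6 (git commit): modified={none} staged={none}
After op 7 (modify g.txt): modified={g.txt} staged={none}
After op 8 (modify d.txt): modified={d.txt, g.txt} staged={none}
After op 9 (modify d.txt): modified={d.txt, g.txt} staged={none}
After op 10 (modify d.txt): modified={d.txt, g.txt} staged={none}
After op 11 (modify h.txt): modified={d.txt, g.txt, h.txt} staged={none}
After op 12 (git add d.txt): modified={g.txt, h.txt} staged={d.txt}
After op 13 (git add d.txt): modified={g.txt, h.txt} staged={d.txt}
After op 14 (modify a.txt): modified={a.txt, g.txt, h.txt} staged={d.txt}
After op 15 (modify e.txt): modified={a.txt, e.txt, g.txt, h.txt} staged={d.txt}
After op 16 (modify f.txt): modified={a.txt, e.txt, f.txt, g.txt, h.txt} staged={d.txt}
After op 17 (modify c.txt): modified={a.txt, c.txt, e.txt, f.txt, g.txt, h.txt} staged={d.txt}
After op 18 (git commit): modified={a.txt, c.txt, e.txt, f.txt, g.txt, h.txt} staged={none}
After op 19 (git add a.txt): modified={c.txt, e.txt, f.txt, g.txt, h.txt} staged={a.txt}
After op 20 (git add e.txt): modified={c.txt, f.txt, g.txt, h.txt} staged={a.txt, e.txt}
After op 21 (modify e.txt): modified={c.txt, e.txt, f.txt, g.txt, h.txt} staged={a.txt, e.txt}
After op 22 (git add g.txt): modified={c.txt, e.txt, f.txt, h.txt} staged={a.txt, e.txt, g.txt}
After op 23 (modify b.txt): modified={b.txt, c.txt, e.txt, f.txt, h.txt} staged={a.txt, e.txt, g.txt}
After op 24 (git add a.txt): modified={b.txt, c.txt, e.txt, f.txt, h.txt} staged={a.txt, e.txt, g.txt}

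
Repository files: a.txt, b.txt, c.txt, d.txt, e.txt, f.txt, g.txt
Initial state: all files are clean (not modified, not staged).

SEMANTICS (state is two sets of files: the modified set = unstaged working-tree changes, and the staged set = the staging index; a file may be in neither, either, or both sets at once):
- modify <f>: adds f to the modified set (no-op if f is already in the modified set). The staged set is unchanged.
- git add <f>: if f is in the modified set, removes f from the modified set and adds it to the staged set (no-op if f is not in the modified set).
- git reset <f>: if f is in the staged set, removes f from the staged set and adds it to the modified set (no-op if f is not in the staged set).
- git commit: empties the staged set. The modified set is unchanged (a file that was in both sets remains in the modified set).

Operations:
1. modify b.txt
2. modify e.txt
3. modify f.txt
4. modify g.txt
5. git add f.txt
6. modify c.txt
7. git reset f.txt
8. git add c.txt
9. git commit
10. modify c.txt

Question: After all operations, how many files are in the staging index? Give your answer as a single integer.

Answer: 0

Derivation:
After op 1 (modify b.txt): modified={b.txt} staged={none}
After op 2 (modify e.txt): modified={b.txt, e.txt} staged={none}
After op 3 (modify f.txt): modified={b.txt, e.txt, f.txt} staged={none}
After op 4 (modify g.txt): modified={b.txt, e.txt, f.txt, g.txt} staged={none}
After op 5 (git add f.txt): modified={b.txt, e.txt, g.txt} staged={f.txt}
After op 6 (modify c.txt): modified={b.txt, c.txt, e.txt, g.txt} staged={f.txt}
After op 7 (git reset f.txt): modified={b.txt, c.txt, e.txt, f.txt, g.txt} staged={none}
After op 8 (git add c.txt): modified={b.txt, e.txt, f.txt, g.txt} staged={c.txt}
After op 9 (git commit): modified={b.txt, e.txt, f.txt, g.txt} staged={none}
After op 10 (modify c.txt): modified={b.txt, c.txt, e.txt, f.txt, g.txt} staged={none}
Final staged set: {none} -> count=0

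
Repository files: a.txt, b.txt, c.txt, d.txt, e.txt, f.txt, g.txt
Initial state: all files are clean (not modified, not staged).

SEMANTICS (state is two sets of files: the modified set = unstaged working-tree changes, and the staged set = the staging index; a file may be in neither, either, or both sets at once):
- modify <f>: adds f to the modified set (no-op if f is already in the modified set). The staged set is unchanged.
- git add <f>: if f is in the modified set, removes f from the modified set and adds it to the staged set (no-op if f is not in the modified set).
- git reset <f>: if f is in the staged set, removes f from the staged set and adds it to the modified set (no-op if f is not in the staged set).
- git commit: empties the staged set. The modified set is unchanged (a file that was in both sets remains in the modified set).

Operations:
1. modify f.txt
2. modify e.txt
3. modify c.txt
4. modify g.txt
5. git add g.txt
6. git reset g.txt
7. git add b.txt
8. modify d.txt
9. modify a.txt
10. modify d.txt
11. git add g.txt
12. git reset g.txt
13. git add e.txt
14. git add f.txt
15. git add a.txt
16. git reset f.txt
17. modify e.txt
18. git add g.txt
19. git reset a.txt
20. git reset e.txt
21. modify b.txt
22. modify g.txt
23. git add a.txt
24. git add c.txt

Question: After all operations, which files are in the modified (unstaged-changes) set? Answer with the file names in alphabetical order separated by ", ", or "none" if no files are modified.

Answer: b.txt, d.txt, e.txt, f.txt, g.txt

Derivation:
After op 1 (modify f.txt): modified={f.txt} staged={none}
After op 2 (modify e.txt): modified={e.txt, f.txt} staged={none}
After op 3 (modify c.txt): modified={c.txt, e.txt, f.txt} staged={none}
After op 4 (modify g.txt): modified={c.txt, e.txt, f.txt, g.txt} staged={none}
After op 5 (git add g.txt): modified={c.txt, e.txt, f.txt} staged={g.txt}
After op 6 (git reset g.txt): modified={c.txt, e.txt, f.txt, g.txt} staged={none}
After op 7 (git add b.txt): modified={c.txt, e.txt, f.txt, g.txt} staged={none}
After op 8 (modify d.txt): modified={c.txt, d.txt, e.txt, f.txt, g.txt} staged={none}
After op 9 (modify a.txt): modified={a.txt, c.txt, d.txt, e.txt, f.txt, g.txt} staged={none}
After op 10 (modify d.txt): modified={a.txt, c.txt, d.txt, e.txt, f.txt, g.txt} staged={none}
After op 11 (git add g.txt): modified={a.txt, c.txt, d.txt, e.txt, f.txt} staged={g.txt}
After op 12 (git reset g.txt): modified={a.txt, c.txt, d.txt, e.txt, f.txt, g.txt} staged={none}
After op 13 (git add e.txt): modified={a.txt, c.txt, d.txt, f.txt, g.txt} staged={e.txt}
After op 14 (git add f.txt): modified={a.txt, c.txt, d.txt, g.txt} staged={e.txt, f.txt}
After op 15 (git add a.txt): modified={c.txt, d.txt, g.txt} staged={a.txt, e.txt, f.txt}
After op 16 (git reset f.txt): modified={c.txt, d.txt, f.txt, g.txt} staged={a.txt, e.txt}
After op 17 (modify e.txt): modified={c.txt, d.txt, e.txt, f.txt, g.txt} staged={a.txt, e.txt}
After op 18 (git add g.txt): modified={c.txt, d.txt, e.txt, f.txt} staged={a.txt, e.txt, g.txt}
After op 19 (git reset a.txt): modified={a.txt, c.txt, d.txt, e.txt, f.txt} staged={e.txt, g.txt}
After op 20 (git reset e.txt): modified={a.txt, c.txt, d.txt, e.txt, f.txt} staged={g.txt}
After op 21 (modify b.txt): modified={a.txt, b.txt, c.txt, d.txt, e.txt, f.txt} staged={g.txt}
After op 22 (modify g.txt): modified={a.txt, b.txt, c.txt, d.txt, e.txt, f.txt, g.txt} staged={g.txt}
After op 23 (git add a.txt): modified={b.txt, c.txt, d.txt, e.txt, f.txt, g.txt} staged={a.txt, g.txt}
After op 24 (git add c.txt): modified={b.txt, d.txt, e.txt, f.txt, g.txt} staged={a.txt, c.txt, g.txt}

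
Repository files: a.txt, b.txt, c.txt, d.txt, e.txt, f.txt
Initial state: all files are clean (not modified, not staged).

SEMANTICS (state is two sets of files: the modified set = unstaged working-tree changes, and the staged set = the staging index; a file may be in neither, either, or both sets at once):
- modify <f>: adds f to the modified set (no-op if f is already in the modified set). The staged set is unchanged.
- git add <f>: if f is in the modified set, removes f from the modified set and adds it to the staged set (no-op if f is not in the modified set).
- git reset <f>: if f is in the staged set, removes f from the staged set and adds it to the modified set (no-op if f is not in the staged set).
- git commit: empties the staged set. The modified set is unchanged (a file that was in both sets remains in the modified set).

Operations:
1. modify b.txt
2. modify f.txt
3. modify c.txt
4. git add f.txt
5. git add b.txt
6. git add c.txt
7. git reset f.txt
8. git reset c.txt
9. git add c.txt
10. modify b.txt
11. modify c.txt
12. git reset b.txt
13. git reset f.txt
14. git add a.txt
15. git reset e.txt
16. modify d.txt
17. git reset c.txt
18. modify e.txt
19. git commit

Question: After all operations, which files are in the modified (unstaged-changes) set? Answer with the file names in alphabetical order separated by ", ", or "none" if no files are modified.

After op 1 (modify b.txt): modified={b.txt} staged={none}
After op 2 (modify f.txt): modified={b.txt, f.txt} staged={none}
After op 3 (modify c.txt): modified={b.txt, c.txt, f.txt} staged={none}
After op 4 (git add f.txt): modified={b.txt, c.txt} staged={f.txt}
After op 5 (git add b.txt): modified={c.txt} staged={b.txt, f.txt}
After op 6 (git add c.txt): modified={none} staged={b.txt, c.txt, f.txt}
After op 7 (git reset f.txt): modified={f.txt} staged={b.txt, c.txt}
After op 8 (git reset c.txt): modified={c.txt, f.txt} staged={b.txt}
After op 9 (git add c.txt): modified={f.txt} staged={b.txt, c.txt}
After op 10 (modify b.txt): modified={b.txt, f.txt} staged={b.txt, c.txt}
After op 11 (modify c.txt): modified={b.txt, c.txt, f.txt} staged={b.txt, c.txt}
After op 12 (git reset b.txt): modified={b.txt, c.txt, f.txt} staged={c.txt}
After op 13 (git reset f.txt): modified={b.txt, c.txt, f.txt} staged={c.txt}
After op 14 (git add a.txt): modified={b.txt, c.txt, f.txt} staged={c.txt}
After op 15 (git reset e.txt): modified={b.txt, c.txt, f.txt} staged={c.txt}
After op 16 (modify d.txt): modified={b.txt, c.txt, d.txt, f.txt} staged={c.txt}
After op 17 (git reset c.txt): modified={b.txt, c.txt, d.txt, f.txt} staged={none}
After op 18 (modify e.txt): modified={b.txt, c.txt, d.txt, e.txt, f.txt} staged={none}
After op 19 (git commit): modified={b.txt, c.txt, d.txt, e.txt, f.txt} staged={none}

Answer: b.txt, c.txt, d.txt, e.txt, f.txt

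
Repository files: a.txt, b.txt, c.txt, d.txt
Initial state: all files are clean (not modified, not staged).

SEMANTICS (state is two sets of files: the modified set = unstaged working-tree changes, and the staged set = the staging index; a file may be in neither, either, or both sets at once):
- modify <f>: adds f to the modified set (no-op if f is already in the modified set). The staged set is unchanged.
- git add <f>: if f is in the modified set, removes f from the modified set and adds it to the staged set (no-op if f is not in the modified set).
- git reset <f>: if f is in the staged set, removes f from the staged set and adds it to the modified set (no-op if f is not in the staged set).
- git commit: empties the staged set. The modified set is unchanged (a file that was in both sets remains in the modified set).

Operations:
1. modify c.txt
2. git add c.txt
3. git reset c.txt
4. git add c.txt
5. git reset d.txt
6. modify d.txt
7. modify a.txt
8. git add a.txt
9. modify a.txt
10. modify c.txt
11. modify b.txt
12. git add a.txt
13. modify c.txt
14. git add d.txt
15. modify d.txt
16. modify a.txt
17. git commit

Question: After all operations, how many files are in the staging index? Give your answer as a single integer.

Answer: 0

Derivation:
After op 1 (modify c.txt): modified={c.txt} staged={none}
After op 2 (git add c.txt): modified={none} staged={c.txt}
After op 3 (git reset c.txt): modified={c.txt} staged={none}
After op 4 (git add c.txt): modified={none} staged={c.txt}
After op 5 (git reset d.txt): modified={none} staged={c.txt}
After op 6 (modify d.txt): modified={d.txt} staged={c.txt}
After op 7 (modify a.txt): modified={a.txt, d.txt} staged={c.txt}
After op 8 (git add a.txt): modified={d.txt} staged={a.txt, c.txt}
After op 9 (modify a.txt): modified={a.txt, d.txt} staged={a.txt, c.txt}
After op 10 (modify c.txt): modified={a.txt, c.txt, d.txt} staged={a.txt, c.txt}
After op 11 (modify b.txt): modified={a.txt, b.txt, c.txt, d.txt} staged={a.txt, c.txt}
After op 12 (git add a.txt): modified={b.txt, c.txt, d.txt} staged={a.txt, c.txt}
After op 13 (modify c.txt): modified={b.txt, c.txt, d.txt} staged={a.txt, c.txt}
After op 14 (git add d.txt): modified={b.txt, c.txt} staged={a.txt, c.txt, d.txt}
After op 15 (modify d.txt): modified={b.txt, c.txt, d.txt} staged={a.txt, c.txt, d.txt}
After op 16 (modify a.txt): modified={a.txt, b.txt, c.txt, d.txt} staged={a.txt, c.txt, d.txt}
After op 17 (git commit): modified={a.txt, b.txt, c.txt, d.txt} staged={none}
Final staged set: {none} -> count=0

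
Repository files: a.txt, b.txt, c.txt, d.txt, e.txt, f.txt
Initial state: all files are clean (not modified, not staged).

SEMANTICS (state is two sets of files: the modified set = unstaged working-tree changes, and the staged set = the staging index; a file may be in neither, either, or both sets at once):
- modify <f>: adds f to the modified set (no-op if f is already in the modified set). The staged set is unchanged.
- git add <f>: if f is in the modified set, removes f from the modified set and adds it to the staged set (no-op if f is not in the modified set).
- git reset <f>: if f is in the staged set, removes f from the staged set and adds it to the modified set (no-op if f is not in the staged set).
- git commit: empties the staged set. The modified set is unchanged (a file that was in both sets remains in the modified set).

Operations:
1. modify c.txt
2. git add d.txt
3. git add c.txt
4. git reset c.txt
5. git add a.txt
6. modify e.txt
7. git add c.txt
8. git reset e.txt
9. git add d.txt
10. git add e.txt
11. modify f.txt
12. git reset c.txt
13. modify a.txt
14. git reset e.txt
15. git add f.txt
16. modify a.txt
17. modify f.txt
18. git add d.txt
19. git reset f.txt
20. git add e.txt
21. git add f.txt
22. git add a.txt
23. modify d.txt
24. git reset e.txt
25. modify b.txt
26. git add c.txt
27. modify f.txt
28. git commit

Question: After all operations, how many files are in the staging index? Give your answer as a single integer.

Answer: 0

Derivation:
After op 1 (modify c.txt): modified={c.txt} staged={none}
After op 2 (git add d.txt): modified={c.txt} staged={none}
After op 3 (git add c.txt): modified={none} staged={c.txt}
After op 4 (git reset c.txt): modified={c.txt} staged={none}
After op 5 (git add a.txt): modified={c.txt} staged={none}
After op 6 (modify e.txt): modified={c.txt, e.txt} staged={none}
After op 7 (git add c.txt): modified={e.txt} staged={c.txt}
After op 8 (git reset e.txt): modified={e.txt} staged={c.txt}
After op 9 (git add d.txt): modified={e.txt} staged={c.txt}
After op 10 (git add e.txt): modified={none} staged={c.txt, e.txt}
After op 11 (modify f.txt): modified={f.txt} staged={c.txt, e.txt}
After op 12 (git reset c.txt): modified={c.txt, f.txt} staged={e.txt}
After op 13 (modify a.txt): modified={a.txt, c.txt, f.txt} staged={e.txt}
After op 14 (git reset e.txt): modified={a.txt, c.txt, e.txt, f.txt} staged={none}
After op 15 (git add f.txt): modified={a.txt, c.txt, e.txt} staged={f.txt}
After op 16 (modify a.txt): modified={a.txt, c.txt, e.txt} staged={f.txt}
After op 17 (modify f.txt): modified={a.txt, c.txt, e.txt, f.txt} staged={f.txt}
After op 18 (git add d.txt): modified={a.txt, c.txt, e.txt, f.txt} staged={f.txt}
After op 19 (git reset f.txt): modified={a.txt, c.txt, e.txt, f.txt} staged={none}
After op 20 (git add e.txt): modified={a.txt, c.txt, f.txt} staged={e.txt}
After op 21 (git add f.txt): modified={a.txt, c.txt} staged={e.txt, f.txt}
After op 22 (git add a.txt): modified={c.txt} staged={a.txt, e.txt, f.txt}
After op 23 (modify d.txt): modified={c.txt, d.txt} staged={a.txt, e.txt, f.txt}
After op 24 (git reset e.txt): modified={c.txt, d.txt, e.txt} staged={a.txt, f.txt}
After op 25 (modify b.txt): modified={b.txt, c.txt, d.txt, e.txt} staged={a.txt, f.txt}
After op 26 (git add c.txt): modified={b.txt, d.txt, e.txt} staged={a.txt, c.txt, f.txt}
After op 27 (modify f.txt): modified={b.txt, d.txt, e.txt, f.txt} staged={a.txt, c.txt, f.txt}
After op 28 (git commit): modified={b.txt, d.txt, e.txt, f.txt} staged={none}
Final staged set: {none} -> count=0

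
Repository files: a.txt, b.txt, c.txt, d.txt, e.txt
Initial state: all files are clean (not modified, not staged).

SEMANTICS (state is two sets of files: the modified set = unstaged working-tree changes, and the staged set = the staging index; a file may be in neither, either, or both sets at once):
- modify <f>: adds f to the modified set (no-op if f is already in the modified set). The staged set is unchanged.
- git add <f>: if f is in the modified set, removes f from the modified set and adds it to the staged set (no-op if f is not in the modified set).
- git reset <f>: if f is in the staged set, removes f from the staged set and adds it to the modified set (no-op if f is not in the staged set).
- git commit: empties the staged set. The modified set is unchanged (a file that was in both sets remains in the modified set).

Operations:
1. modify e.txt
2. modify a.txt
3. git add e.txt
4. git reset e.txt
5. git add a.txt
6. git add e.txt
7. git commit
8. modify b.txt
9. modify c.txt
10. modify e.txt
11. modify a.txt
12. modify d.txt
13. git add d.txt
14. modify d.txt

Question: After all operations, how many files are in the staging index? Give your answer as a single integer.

After op 1 (modify e.txt): modified={e.txt} staged={none}
After op 2 (modify a.txt): modified={a.txt, e.txt} staged={none}
After op 3 (git add e.txt): modified={a.txt} staged={e.txt}
After op 4 (git reset e.txt): modified={a.txt, e.txt} staged={none}
After op 5 (git add a.txt): modified={e.txt} staged={a.txt}
After op 6 (git add e.txt): modified={none} staged={a.txt, e.txt}
After op 7 (git commit): modified={none} staged={none}
After op 8 (modify b.txt): modified={b.txt} staged={none}
After op 9 (modify c.txt): modified={b.txt, c.txt} staged={none}
After op 10 (modify e.txt): modified={b.txt, c.txt, e.txt} staged={none}
After op 11 (modify a.txt): modified={a.txt, b.txt, c.txt, e.txt} staged={none}
After op 12 (modify d.txt): modified={a.txt, b.txt, c.txt, d.txt, e.txt} staged={none}
After op 13 (git add d.txt): modified={a.txt, b.txt, c.txt, e.txt} staged={d.txt}
After op 14 (modify d.txt): modified={a.txt, b.txt, c.txt, d.txt, e.txt} staged={d.txt}
Final staged set: {d.txt} -> count=1

Answer: 1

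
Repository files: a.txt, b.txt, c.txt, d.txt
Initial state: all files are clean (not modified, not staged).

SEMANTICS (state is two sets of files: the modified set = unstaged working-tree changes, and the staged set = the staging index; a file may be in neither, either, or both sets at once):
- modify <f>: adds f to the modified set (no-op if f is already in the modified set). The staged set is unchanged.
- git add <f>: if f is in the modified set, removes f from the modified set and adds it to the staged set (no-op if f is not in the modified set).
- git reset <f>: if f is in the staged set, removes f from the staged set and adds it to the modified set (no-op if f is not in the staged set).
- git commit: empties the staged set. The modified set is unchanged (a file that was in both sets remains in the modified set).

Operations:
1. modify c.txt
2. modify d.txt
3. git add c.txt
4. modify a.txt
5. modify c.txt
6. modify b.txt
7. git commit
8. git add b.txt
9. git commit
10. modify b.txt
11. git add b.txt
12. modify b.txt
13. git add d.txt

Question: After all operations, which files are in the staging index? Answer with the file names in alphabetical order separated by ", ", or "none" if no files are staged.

Answer: b.txt, d.txt

Derivation:
After op 1 (modify c.txt): modified={c.txt} staged={none}
After op 2 (modify d.txt): modified={c.txt, d.txt} staged={none}
After op 3 (git add c.txt): modified={d.txt} staged={c.txt}
After op 4 (modify a.txt): modified={a.txt, d.txt} staged={c.txt}
After op 5 (modify c.txt): modified={a.txt, c.txt, d.txt} staged={c.txt}
After op 6 (modify b.txt): modified={a.txt, b.txt, c.txt, d.txt} staged={c.txt}
After op 7 (git commit): modified={a.txt, b.txt, c.txt, d.txt} staged={none}
After op 8 (git add b.txt): modified={a.txt, c.txt, d.txt} staged={b.txt}
After op 9 (git commit): modified={a.txt, c.txt, d.txt} staged={none}
After op 10 (modify b.txt): modified={a.txt, b.txt, c.txt, d.txt} staged={none}
After op 11 (git add b.txt): modified={a.txt, c.txt, d.txt} staged={b.txt}
After op 12 (modify b.txt): modified={a.txt, b.txt, c.txt, d.txt} staged={b.txt}
After op 13 (git add d.txt): modified={a.txt, b.txt, c.txt} staged={b.txt, d.txt}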